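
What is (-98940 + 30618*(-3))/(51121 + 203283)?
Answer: -95397/127202 ≈ -0.74996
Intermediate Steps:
(-98940 + 30618*(-3))/(51121 + 203283) = (-98940 - 91854)/254404 = -190794*1/254404 = -95397/127202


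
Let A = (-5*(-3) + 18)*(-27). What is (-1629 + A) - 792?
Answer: -3312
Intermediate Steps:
A = -891 (A = (15 + 18)*(-27) = 33*(-27) = -891)
(-1629 + A) - 792 = (-1629 - 891) - 792 = -2520 - 792 = -3312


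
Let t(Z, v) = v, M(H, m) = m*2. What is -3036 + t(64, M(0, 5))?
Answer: -3026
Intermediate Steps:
M(H, m) = 2*m
-3036 + t(64, M(0, 5)) = -3036 + 2*5 = -3036 + 10 = -3026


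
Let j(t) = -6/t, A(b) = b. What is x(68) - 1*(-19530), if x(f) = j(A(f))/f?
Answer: 45153357/2312 ≈ 19530.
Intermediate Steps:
x(f) = -6/f**2 (x(f) = (-6/f)/f = -6/f**2)
x(68) - 1*(-19530) = -6/68**2 - 1*(-19530) = -6*1/4624 + 19530 = -3/2312 + 19530 = 45153357/2312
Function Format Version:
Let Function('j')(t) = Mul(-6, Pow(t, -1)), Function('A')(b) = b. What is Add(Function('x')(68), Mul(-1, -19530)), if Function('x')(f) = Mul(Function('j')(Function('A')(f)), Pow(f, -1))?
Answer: Rational(45153357, 2312) ≈ 19530.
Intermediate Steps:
Function('x')(f) = Mul(-6, Pow(f, -2)) (Function('x')(f) = Mul(Mul(-6, Pow(f, -1)), Pow(f, -1)) = Mul(-6, Pow(f, -2)))
Add(Function('x')(68), Mul(-1, -19530)) = Add(Mul(-6, Pow(68, -2)), Mul(-1, -19530)) = Add(Mul(-6, Rational(1, 4624)), 19530) = Add(Rational(-3, 2312), 19530) = Rational(45153357, 2312)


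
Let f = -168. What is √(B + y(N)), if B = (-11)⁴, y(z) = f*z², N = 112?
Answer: I*√2092751 ≈ 1446.6*I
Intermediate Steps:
y(z) = -168*z²
B = 14641
√(B + y(N)) = √(14641 - 168*112²) = √(14641 - 168*12544) = √(14641 - 2107392) = √(-2092751) = I*√2092751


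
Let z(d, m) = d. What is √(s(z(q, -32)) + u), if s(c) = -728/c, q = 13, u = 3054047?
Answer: √3053991 ≈ 1747.6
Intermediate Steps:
√(s(z(q, -32)) + u) = √(-728/13 + 3054047) = √(-728*1/13 + 3054047) = √(-56 + 3054047) = √3053991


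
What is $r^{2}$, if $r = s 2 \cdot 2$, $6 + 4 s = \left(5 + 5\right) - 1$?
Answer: $9$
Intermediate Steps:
$s = \frac{3}{4}$ ($s = - \frac{3}{2} + \frac{\left(5 + 5\right) - 1}{4} = - \frac{3}{2} + \frac{10 - 1}{4} = - \frac{3}{2} + \frac{1}{4} \cdot 9 = - \frac{3}{2} + \frac{9}{4} = \frac{3}{4} \approx 0.75$)
$r = 3$ ($r = \frac{3 \cdot 2 \cdot 2}{4} = \frac{3}{4} \cdot 4 = 3$)
$r^{2} = 3^{2} = 9$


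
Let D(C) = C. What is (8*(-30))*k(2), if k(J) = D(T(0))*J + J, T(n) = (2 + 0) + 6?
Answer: -4320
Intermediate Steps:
T(n) = 8 (T(n) = 2 + 6 = 8)
k(J) = 9*J (k(J) = 8*J + J = 9*J)
(8*(-30))*k(2) = (8*(-30))*(9*2) = -240*18 = -4320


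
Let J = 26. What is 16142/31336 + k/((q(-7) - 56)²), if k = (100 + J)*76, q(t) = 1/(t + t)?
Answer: 34380758503/9655013300 ≈ 3.5609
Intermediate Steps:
q(t) = 1/(2*t)
k = 9576 (k = (100 + 26)*76 = 126*76 = 9576)
16142/31336 + k/((q(-7) - 56)²) = 16142/31336 + 9576/(((½)/(-7) - 56)²) = 16142*(1/31336) + 9576/(((½)*(-⅐) - 56)²) = 8071/15668 + 9576/((-1/14 - 56)²) = 8071/15668 + 9576/((-785/14)²) = 8071/15668 + 9576/(616225/196) = 8071/15668 + 9576*(196/616225) = 8071/15668 + 1876896/616225 = 34380758503/9655013300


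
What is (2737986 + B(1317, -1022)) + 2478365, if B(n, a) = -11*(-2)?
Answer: 5216373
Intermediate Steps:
B(n, a) = 22
(2737986 + B(1317, -1022)) + 2478365 = (2737986 + 22) + 2478365 = 2738008 + 2478365 = 5216373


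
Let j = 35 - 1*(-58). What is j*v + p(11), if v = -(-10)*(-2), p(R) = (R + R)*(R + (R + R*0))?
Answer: -1376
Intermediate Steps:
p(R) = 4*R² (p(R) = (2*R)*(R + (R + 0)) = (2*R)*(R + R) = (2*R)*(2*R) = 4*R²)
v = -20 (v = -2*(-5)*(-2) = 10*(-2) = -20)
j = 93 (j = 35 + 58 = 93)
j*v + p(11) = 93*(-20) + 4*11² = -1860 + 4*121 = -1860 + 484 = -1376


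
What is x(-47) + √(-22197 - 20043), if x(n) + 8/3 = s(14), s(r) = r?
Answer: 34/3 + 16*I*√165 ≈ 11.333 + 205.52*I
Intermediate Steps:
x(n) = 34/3 (x(n) = -8/3 + 14 = 34/3)
x(-47) + √(-22197 - 20043) = 34/3 + √(-22197 - 20043) = 34/3 + √(-42240) = 34/3 + 16*I*√165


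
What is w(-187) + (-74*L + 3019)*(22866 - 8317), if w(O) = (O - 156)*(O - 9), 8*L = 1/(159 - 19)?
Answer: 24634230727/560 ≈ 4.3990e+7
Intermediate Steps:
L = 1/1120 (L = 1/(8*(159 - 19)) = (⅛)/140 = (⅛)*(1/140) = 1/1120 ≈ 0.00089286)
w(O) = (-156 + O)*(-9 + O)
w(-187) + (-74*L + 3019)*(22866 - 8317) = (1404 + (-187)² - 165*(-187)) + (-74*1/1120 + 3019)*(22866 - 8317) = (1404 + 34969 + 30855) + (-37/560 + 3019)*14549 = 67228 + (1690603/560)*14549 = 67228 + 24596583047/560 = 24634230727/560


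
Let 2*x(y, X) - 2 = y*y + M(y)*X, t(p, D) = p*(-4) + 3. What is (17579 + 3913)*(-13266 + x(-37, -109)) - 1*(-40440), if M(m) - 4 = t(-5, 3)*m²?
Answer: -37156188840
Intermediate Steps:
t(p, D) = 3 - 4*p (t(p, D) = -4*p + 3 = 3 - 4*p)
M(m) = 4 + 23*m² (M(m) = 4 + (3 - 4*(-5))*m² = 4 + (3 + 20)*m² = 4 + 23*m²)
x(y, X) = 1 + y²/2 + X*(4 + 23*y²)/2 (x(y, X) = 1 + (y*y + (4 + 23*y²)*X)/2 = 1 + (y² + X*(4 + 23*y²))/2 = 1 + (y²/2 + X*(4 + 23*y²)/2) = 1 + y²/2 + X*(4 + 23*y²)/2)
(17579 + 3913)*(-13266 + x(-37, -109)) - 1*(-40440) = (17579 + 3913)*(-13266 + (1 + (½)*(-37)² + (½)*(-109)*(4 + 23*(-37)²))) - 1*(-40440) = 21492*(-13266 + (1 + (½)*1369 + (½)*(-109)*(4 + 23*1369))) + 40440 = 21492*(-13266 + (1 + 1369/2 + (½)*(-109)*(4 + 31487))) + 40440 = 21492*(-13266 + (1 + 1369/2 + (½)*(-109)*31491)) + 40440 = 21492*(-13266 + (1 + 1369/2 - 3432519/2)) + 40440 = 21492*(-13266 - 1715574) + 40440 = 21492*(-1728840) + 40440 = -37156229280 + 40440 = -37156188840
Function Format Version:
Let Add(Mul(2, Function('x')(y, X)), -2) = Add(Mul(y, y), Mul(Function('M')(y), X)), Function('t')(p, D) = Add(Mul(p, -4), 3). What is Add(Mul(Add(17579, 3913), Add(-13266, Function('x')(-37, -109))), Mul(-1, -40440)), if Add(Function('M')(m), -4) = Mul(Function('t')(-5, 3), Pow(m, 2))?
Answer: -37156188840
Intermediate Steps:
Function('t')(p, D) = Add(3, Mul(-4, p)) (Function('t')(p, D) = Add(Mul(-4, p), 3) = Add(3, Mul(-4, p)))
Function('M')(m) = Add(4, Mul(23, Pow(m, 2))) (Function('M')(m) = Add(4, Mul(Add(3, Mul(-4, -5)), Pow(m, 2))) = Add(4, Mul(Add(3, 20), Pow(m, 2))) = Add(4, Mul(23, Pow(m, 2))))
Function('x')(y, X) = Add(1, Mul(Rational(1, 2), Pow(y, 2)), Mul(Rational(1, 2), X, Add(4, Mul(23, Pow(y, 2))))) (Function('x')(y, X) = Add(1, Mul(Rational(1, 2), Add(Mul(y, y), Mul(Add(4, Mul(23, Pow(y, 2))), X)))) = Add(1, Mul(Rational(1, 2), Add(Pow(y, 2), Mul(X, Add(4, Mul(23, Pow(y, 2))))))) = Add(1, Add(Mul(Rational(1, 2), Pow(y, 2)), Mul(Rational(1, 2), X, Add(4, Mul(23, Pow(y, 2)))))) = Add(1, Mul(Rational(1, 2), Pow(y, 2)), Mul(Rational(1, 2), X, Add(4, Mul(23, Pow(y, 2))))))
Add(Mul(Add(17579, 3913), Add(-13266, Function('x')(-37, -109))), Mul(-1, -40440)) = Add(Mul(Add(17579, 3913), Add(-13266, Add(1, Mul(Rational(1, 2), Pow(-37, 2)), Mul(Rational(1, 2), -109, Add(4, Mul(23, Pow(-37, 2))))))), Mul(-1, -40440)) = Add(Mul(21492, Add(-13266, Add(1, Mul(Rational(1, 2), 1369), Mul(Rational(1, 2), -109, Add(4, Mul(23, 1369)))))), 40440) = Add(Mul(21492, Add(-13266, Add(1, Rational(1369, 2), Mul(Rational(1, 2), -109, Add(4, 31487))))), 40440) = Add(Mul(21492, Add(-13266, Add(1, Rational(1369, 2), Mul(Rational(1, 2), -109, 31491)))), 40440) = Add(Mul(21492, Add(-13266, Add(1, Rational(1369, 2), Rational(-3432519, 2)))), 40440) = Add(Mul(21492, Add(-13266, -1715574)), 40440) = Add(Mul(21492, -1728840), 40440) = Add(-37156229280, 40440) = -37156188840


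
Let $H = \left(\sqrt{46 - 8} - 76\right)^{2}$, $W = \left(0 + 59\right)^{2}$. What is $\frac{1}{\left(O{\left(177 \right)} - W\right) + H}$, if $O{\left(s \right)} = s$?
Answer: $\frac{1255}{2711074} + \frac{38 \sqrt{38}}{1355537} \approx 0.00063572$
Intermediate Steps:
$W = 3481$ ($W = 59^{2} = 3481$)
$H = \left(-76 + \sqrt{38}\right)^{2}$ ($H = \left(\sqrt{38} - 76\right)^{2} = \left(-76 + \sqrt{38}\right)^{2} \approx 4877.0$)
$\frac{1}{\left(O{\left(177 \right)} - W\right) + H} = \frac{1}{\left(177 - 3481\right) + \left(76 - \sqrt{38}\right)^{2}} = \frac{1}{-3304 + \left(76 - \sqrt{38}\right)^{2}}$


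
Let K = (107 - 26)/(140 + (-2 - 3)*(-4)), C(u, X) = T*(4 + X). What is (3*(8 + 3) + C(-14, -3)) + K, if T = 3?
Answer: 5841/160 ≈ 36.506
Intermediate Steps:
C(u, X) = 12 + 3*X (C(u, X) = 3*(4 + X) = 12 + 3*X)
K = 81/160 (K = 81/(140 - 5*(-4)) = 81/(140 + 20) = 81/160 ≈ 0.50625)
(3*(8 + 3) + C(-14, -3)) + K = (3*(8 + 3) + (12 + 3*(-3))) + 81/160 = (3*11 + (12 - 9)) + 81/160 = (33 + 3) + 81/160 = 36 + 81/160 = 5841/160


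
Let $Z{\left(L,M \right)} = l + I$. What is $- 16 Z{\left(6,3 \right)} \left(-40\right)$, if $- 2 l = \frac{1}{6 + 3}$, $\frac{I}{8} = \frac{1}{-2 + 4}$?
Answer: $\frac{22720}{9} \approx 2524.4$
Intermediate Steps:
$I = 4$ ($I = \frac{8}{-2 + 4} = \frac{8}{2} = 8 \cdot \frac{1}{2} = 4$)
$l = - \frac{1}{18}$ ($l = - \frac{1}{2 \left(6 + 3\right)} = - \frac{1}{2 \cdot 9} = \left(- \frac{1}{2}\right) \frac{1}{9} = - \frac{1}{18} \approx -0.055556$)
$Z{\left(L,M \right)} = \frac{71}{18}$ ($Z{\left(L,M \right)} = - \frac{1}{18} + 4 = \frac{71}{18}$)
$- 16 Z{\left(6,3 \right)} \left(-40\right) = \left(-16\right) \frac{71}{18} \left(-40\right) = \left(- \frac{568}{9}\right) \left(-40\right) = \frac{22720}{9}$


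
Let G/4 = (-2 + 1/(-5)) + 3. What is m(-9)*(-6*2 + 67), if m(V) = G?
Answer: 176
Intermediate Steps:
G = 16/5 (G = 4*((-2 + 1/(-5)) + 3) = 4*((-2 - 1/5) + 3) = 4*(-11/5 + 3) = 4*(4/5) = 16/5 ≈ 3.2000)
m(V) = 16/5
m(-9)*(-6*2 + 67) = 16*(-6*2 + 67)/5 = 16*(-12 + 67)/5 = (16/5)*55 = 176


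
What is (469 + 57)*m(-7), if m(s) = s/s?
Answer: 526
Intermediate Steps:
m(s) = 1
(469 + 57)*m(-7) = (469 + 57)*1 = 526*1 = 526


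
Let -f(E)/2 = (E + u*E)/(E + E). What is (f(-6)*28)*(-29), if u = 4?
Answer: 4060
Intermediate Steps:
f(E) = -5 (f(E) = -2*(E + 4*E)/(E + E) = -2*5*E/(2*E) = -2*5*E*1/(2*E) = -2*5/2 = -5)
(f(-6)*28)*(-29) = -5*28*(-29) = -140*(-29) = 4060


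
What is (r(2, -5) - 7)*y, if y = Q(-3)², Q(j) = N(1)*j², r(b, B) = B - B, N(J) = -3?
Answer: -5103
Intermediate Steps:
r(b, B) = 0
Q(j) = -3*j²
y = 729 (y = (-3*(-3)²)² = (-3*9)² = (-27)² = 729)
(r(2, -5) - 7)*y = (0 - 7)*729 = -7*729 = -5103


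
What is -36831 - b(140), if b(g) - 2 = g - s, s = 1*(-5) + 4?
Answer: -36974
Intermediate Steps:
s = -1 (s = -5 + 4 = -1)
b(g) = 3 + g (b(g) = 2 + (g - 1*(-1)) = 2 + (g + 1) = 2 + (1 + g) = 3 + g)
-36831 - b(140) = -36831 - (3 + 140) = -36831 - 1*143 = -36831 - 143 = -36974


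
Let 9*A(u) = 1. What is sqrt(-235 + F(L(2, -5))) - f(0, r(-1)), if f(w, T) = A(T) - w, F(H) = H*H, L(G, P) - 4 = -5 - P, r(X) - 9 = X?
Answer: -1/9 + I*sqrt(219) ≈ -0.11111 + 14.799*I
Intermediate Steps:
r(X) = 9 + X
A(u) = 1/9 (A(u) = (1/9)*1 = 1/9)
L(G, P) = -1 - P (L(G, P) = 4 + (-5 - P) = -1 - P)
F(H) = H**2
f(w, T) = 1/9 - w
sqrt(-235 + F(L(2, -5))) - f(0, r(-1)) = sqrt(-235 + (-1 - 1*(-5))**2) - (1/9 - 1*0) = sqrt(-235 + (-1 + 5)**2) - (1/9 + 0) = sqrt(-235 + 4**2) - 1*1/9 = sqrt(-235 + 16) - 1/9 = sqrt(-219) - 1/9 = I*sqrt(219) - 1/9 = -1/9 + I*sqrt(219)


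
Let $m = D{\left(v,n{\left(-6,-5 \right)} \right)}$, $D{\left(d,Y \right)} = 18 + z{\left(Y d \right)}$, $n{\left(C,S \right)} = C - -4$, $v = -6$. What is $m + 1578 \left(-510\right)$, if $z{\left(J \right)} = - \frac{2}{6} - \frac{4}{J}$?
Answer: $- \frac{2414288}{3} \approx -8.0476 \cdot 10^{5}$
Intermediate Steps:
$n{\left(C,S \right)} = 4 + C$ ($n{\left(C,S \right)} = C + 4 = 4 + C$)
$z{\left(J \right)} = - \frac{1}{3} - \frac{4}{J}$ ($z{\left(J \right)} = \left(-2\right) \frac{1}{6} - \frac{4}{J} = - \frac{1}{3} - \frac{4}{J}$)
$D{\left(d,Y \right)} = 18 + \frac{-12 - Y d}{3 Y d}$
$m = \frac{52}{3}$ ($m = \frac{53}{3} - \frac{4}{\left(4 - 6\right) \left(-6\right)} = \frac{53}{3} - 4 \frac{1}{-2} \left(- \frac{1}{6}\right) = \frac{53}{3} - \left(-2\right) \left(- \frac{1}{6}\right) = \frac{53}{3} - \frac{1}{3} = \frac{52}{3} \approx 17.333$)
$m + 1578 \left(-510\right) = \frac{52}{3} + 1578 \left(-510\right) = \frac{52}{3} - 804780 = - \frac{2414288}{3}$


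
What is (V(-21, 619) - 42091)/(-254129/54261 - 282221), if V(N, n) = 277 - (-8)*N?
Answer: 1138992651/7656923905 ≈ 0.14875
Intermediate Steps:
V(N, n) = 277 + 8*N
(V(-21, 619) - 42091)/(-254129/54261 - 282221) = ((277 + 8*(-21)) - 42091)/(-254129/54261 - 282221) = ((277 - 168) - 42091)/(-254129*1/54261 - 282221) = (109 - 42091)/(-254129/54261 - 282221) = -41982/(-15313847810/54261) = -41982*(-54261/15313847810) = 1138992651/7656923905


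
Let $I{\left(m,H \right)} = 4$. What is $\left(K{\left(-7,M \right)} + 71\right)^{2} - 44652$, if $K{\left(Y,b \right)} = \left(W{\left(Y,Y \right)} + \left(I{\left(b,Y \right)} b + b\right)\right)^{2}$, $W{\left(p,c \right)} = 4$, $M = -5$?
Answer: $217492$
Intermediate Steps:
$K{\left(Y,b \right)} = \left(4 + 5 b\right)^{2}$ ($K{\left(Y,b \right)} = \left(4 + \left(4 b + b\right)\right)^{2} = \left(4 + 5 b\right)^{2}$)
$\left(K{\left(-7,M \right)} + 71\right)^{2} - 44652 = \left(\left(4 + 5 \left(-5\right)\right)^{2} + 71\right)^{2} - 44652 = \left(\left(4 - 25\right)^{2} + 71\right)^{2} - 44652 = \left(\left(-21\right)^{2} + 71\right)^{2} - 44652 = \left(441 + 71\right)^{2} - 44652 = 512^{2} - 44652 = 262144 - 44652 = 217492$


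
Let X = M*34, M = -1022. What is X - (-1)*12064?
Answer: -22684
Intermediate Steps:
X = -34748 (X = -1022*34 = -34748)
X - (-1)*12064 = -34748 - (-1)*12064 = -34748 - 1*(-12064) = -34748 + 12064 = -22684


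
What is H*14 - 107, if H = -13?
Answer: -289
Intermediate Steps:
H*14 - 107 = -13*14 - 107 = -182 - 107 = -289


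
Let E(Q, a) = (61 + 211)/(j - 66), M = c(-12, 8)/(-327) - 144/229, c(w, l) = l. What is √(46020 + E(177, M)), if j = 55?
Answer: 2*√1391357/11 ≈ 214.47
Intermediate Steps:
M = -48920/74883 (M = 8/(-327) - 144/229 = 8*(-1/327) - 144*1/229 = -8/327 - 144/229 = -48920/74883 ≈ -0.65329)
E(Q, a) = -272/11 (E(Q, a) = (61 + 211)/(55 - 66) = 272/(-11) = 272*(-1/11) = -272/11)
√(46020 + E(177, M)) = √(46020 - 272/11) = √(505948/11) = 2*√1391357/11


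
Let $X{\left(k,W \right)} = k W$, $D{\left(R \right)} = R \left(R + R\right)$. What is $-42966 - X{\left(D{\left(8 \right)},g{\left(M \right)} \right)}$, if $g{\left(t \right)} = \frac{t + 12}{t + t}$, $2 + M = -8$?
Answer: $- \frac{214766}{5} \approx -42953.0$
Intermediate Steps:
$M = -10$ ($M = -2 - 8 = -10$)
$D{\left(R \right)} = 2 R^{2}$ ($D{\left(R \right)} = R 2 R = 2 R^{2}$)
$g{\left(t \right)} = \frac{12 + t}{2 t}$
$X{\left(k,W \right)} = W k$
$-42966 - X{\left(D{\left(8 \right)},g{\left(M \right)} \right)} = -42966 - \frac{12 - 10}{2 \left(-10\right)} 2 \cdot 8^{2} = -42966 - \frac{1}{2} \left(- \frac{1}{10}\right) 2 \cdot 2 \cdot 64 = -42966 - \left(- \frac{1}{10}\right) 128 = -42966 - - \frac{64}{5} = -42966 + \frac{64}{5} = - \frac{214766}{5}$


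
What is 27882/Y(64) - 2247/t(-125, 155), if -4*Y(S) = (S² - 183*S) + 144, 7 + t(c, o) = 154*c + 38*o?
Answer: 188448045/12484778 ≈ 15.094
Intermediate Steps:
t(c, o) = -7 + 38*o + 154*c (t(c, o) = -7 + (154*c + 38*o) = -7 + (38*o + 154*c) = -7 + 38*o + 154*c)
Y(S) = -36 - S²/4 + 183*S/4 (Y(S) = -((S² - 183*S) + 144)/4 = -(144 + S² - 183*S)/4 = -36 - S²/4 + 183*S/4)
27882/Y(64) - 2247/t(-125, 155) = 27882/(-36 - ¼*64² + (183/4)*64) - 2247/(-7 + 38*155 + 154*(-125)) = 27882/(-36 - ¼*4096 + 2928) - 2247/(-7 + 5890 - 19250) = 27882/(-36 - 1024 + 2928) - 2247/(-13367) = 27882/1868 - 2247*(-1/13367) = 27882*(1/1868) + 2247/13367 = 13941/934 + 2247/13367 = 188448045/12484778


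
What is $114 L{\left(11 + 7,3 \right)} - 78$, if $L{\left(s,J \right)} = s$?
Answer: $1974$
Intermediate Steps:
$114 L{\left(11 + 7,3 \right)} - 78 = 114 \left(11 + 7\right) - 78 = 114 \cdot 18 - 78 = 2052 - 78 = 1974$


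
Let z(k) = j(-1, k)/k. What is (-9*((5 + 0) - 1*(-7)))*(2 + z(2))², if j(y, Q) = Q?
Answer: -972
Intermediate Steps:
z(k) = 1 (z(k) = k/k = 1)
(-9*((5 + 0) - 1*(-7)))*(2 + z(2))² = (-9*((5 + 0) - 1*(-7)))*(2 + 1)² = -9*(5 + 7)*3² = -9*12*9 = -108*9 = -972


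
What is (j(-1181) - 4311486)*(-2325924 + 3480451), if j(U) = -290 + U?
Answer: -4979425306339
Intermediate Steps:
(j(-1181) - 4311486)*(-2325924 + 3480451) = ((-290 - 1181) - 4311486)*(-2325924 + 3480451) = (-1471 - 4311486)*1154527 = -4312957*1154527 = -4979425306339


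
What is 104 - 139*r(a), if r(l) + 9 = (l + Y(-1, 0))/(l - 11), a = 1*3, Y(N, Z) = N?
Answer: 5559/4 ≈ 1389.8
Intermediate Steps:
a = 3
r(l) = -9 + (-1 + l)/(-11 + l) (r(l) = -9 + (l - 1)/(l - 11) = -9 + (-1 + l)/(-11 + l))
104 - 139*r(a) = 104 - 278*(49 - 4*3)/(-11 + 3) = 104 - 278*(49 - 12)/(-8) = 104 - 278*(-1)*37/8 = 104 - 139*(-37/4) = 104 + 5143/4 = 5559/4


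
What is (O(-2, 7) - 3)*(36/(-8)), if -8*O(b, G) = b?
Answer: 99/8 ≈ 12.375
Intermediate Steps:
O(b, G) = -b/8
(O(-2, 7) - 3)*(36/(-8)) = (-⅛*(-2) - 3)*(36/(-8)) = (¼ - 3)*(36*(-⅛)) = -11/4*(-9/2) = 99/8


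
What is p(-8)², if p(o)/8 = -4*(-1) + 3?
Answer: 3136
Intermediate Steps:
p(o) = 56 (p(o) = 8*(-4*(-1) + 3) = 8*(4 + 3) = 8*7 = 56)
p(-8)² = 56² = 3136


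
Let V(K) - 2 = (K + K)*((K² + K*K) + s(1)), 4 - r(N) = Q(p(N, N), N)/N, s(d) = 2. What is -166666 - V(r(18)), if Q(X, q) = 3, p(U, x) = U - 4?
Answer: -9013067/54 ≈ -1.6691e+5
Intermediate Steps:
p(U, x) = -4 + U
r(N) = 4 - 3/N
V(K) = 2 + 2*K*(2 + 2*K²) (V(K) = 2 + (K + K)*((K² + K*K) + 2) = 2 + (2*K)*((K² + K²) + 2) = 2 + (2*K)*(2*K² + 2) = 2 + (2*K)*(2 + 2*K²) = 2 + 2*K*(2 + 2*K²))
-166666 - V(r(18)) = -166666 - (2 + 4*(4 - 3/18) + 4*(4 - 3/18)³) = -166666 - (2 + 4*(4 - 3*1/18) + 4*(4 - 3*1/18)³) = -166666 - (2 + 4*(4 - ⅙) + 4*(4 - ⅙)³) = -166666 - (2 + 4*(23/6) + 4*(23/6)³) = -166666 - (2 + 46/3 + 4*(12167/216)) = -166666 - (2 + 46/3 + 12167/54) = -166666 - 1*13103/54 = -166666 - 13103/54 = -9013067/54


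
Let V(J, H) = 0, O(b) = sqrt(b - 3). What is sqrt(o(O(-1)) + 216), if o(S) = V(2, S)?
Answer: 6*sqrt(6) ≈ 14.697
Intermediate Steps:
O(b) = sqrt(-3 + b)
o(S) = 0
sqrt(o(O(-1)) + 216) = sqrt(0 + 216) = sqrt(216) = 6*sqrt(6)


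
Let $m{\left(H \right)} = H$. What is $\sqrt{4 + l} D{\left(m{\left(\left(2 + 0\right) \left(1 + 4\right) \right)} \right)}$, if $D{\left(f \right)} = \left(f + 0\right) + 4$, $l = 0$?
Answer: $28$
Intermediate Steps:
$D{\left(f \right)} = 4 + f$ ($D{\left(f \right)} = f + 4 = 4 + f$)
$\sqrt{4 + l} D{\left(m{\left(\left(2 + 0\right) \left(1 + 4\right) \right)} \right)} = \sqrt{4 + 0} \left(4 + \left(2 + 0\right) \left(1 + 4\right)\right) = \sqrt{4} \left(4 + 2 \cdot 5\right) = 2 \left(4 + 10\right) = 2 \cdot 14 = 28$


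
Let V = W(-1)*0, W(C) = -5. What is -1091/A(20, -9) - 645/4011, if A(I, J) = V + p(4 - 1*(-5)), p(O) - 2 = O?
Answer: -1461032/14707 ≈ -99.343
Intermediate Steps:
V = 0 (V = -5*0 = 0)
p(O) = 2 + O
A(I, J) = 11 (A(I, J) = 0 + (2 + (4 - 1*(-5))) = 0 + (2 + (4 + 5)) = 0 + (2 + 9) = 0 + 11 = 11)
-1091/A(20, -9) - 645/4011 = -1091/11 - 645/4011 = -1091*1/11 - 645*1/4011 = -1091/11 - 215/1337 = -1461032/14707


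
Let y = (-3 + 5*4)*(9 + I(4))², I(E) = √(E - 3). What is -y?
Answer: -1700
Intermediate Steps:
I(E) = √(-3 + E)
y = 1700 (y = (-3 + 5*4)*(9 + √(-3 + 4))² = (-3 + 20)*(9 + √1)² = 17*(9 + 1)² = 17*10² = 17*100 = 1700)
-y = -1*1700 = -1700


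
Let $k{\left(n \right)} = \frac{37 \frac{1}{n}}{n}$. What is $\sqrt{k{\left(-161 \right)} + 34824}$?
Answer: $\frac{\sqrt{902672941}}{161} \approx 186.61$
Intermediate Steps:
$k{\left(n \right)} = \frac{37}{n^{2}}$
$\sqrt{k{\left(-161 \right)} + 34824} = \sqrt{\frac{37}{25921} + 34824} = \sqrt{\frac{902672941}{25921}} = \frac{\sqrt{902672941}}{161}$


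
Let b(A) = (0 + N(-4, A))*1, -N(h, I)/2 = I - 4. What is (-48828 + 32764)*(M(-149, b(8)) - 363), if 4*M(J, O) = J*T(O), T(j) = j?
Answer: 1044160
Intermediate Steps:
N(h, I) = 8 - 2*I (N(h, I) = -2*(I - 4) = -2*(-4 + I) = 8 - 2*I)
b(A) = 8 - 2*A (b(A) = (0 + (8 - 2*A))*1 = (8 - 2*A)*1 = 8 - 2*A)
M(J, O) = J*O/4 (M(J, O) = (J*O)/4 = J*O/4)
(-48828 + 32764)*(M(-149, b(8)) - 363) = (-48828 + 32764)*((1/4)*(-149)*(8 - 2*8) - 363) = -16064*((1/4)*(-149)*(8 - 16) - 363) = -16064*((1/4)*(-149)*(-8) - 363) = -16064*(298 - 363) = -16064*(-65) = 1044160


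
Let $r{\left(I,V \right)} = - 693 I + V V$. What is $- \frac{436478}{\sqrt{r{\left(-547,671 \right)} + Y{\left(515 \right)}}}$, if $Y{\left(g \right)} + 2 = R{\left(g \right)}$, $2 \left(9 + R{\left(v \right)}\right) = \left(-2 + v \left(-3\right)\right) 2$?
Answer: $- \frac{218239 \sqrt{827754}}{413877} \approx -479.75$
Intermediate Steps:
$R{\left(v \right)} = -11 - 3 v$ ($R{\left(v \right)} = -9 + \frac{\left(-2 + v \left(-3\right)\right) 2}{2} = -9 + \frac{\left(-2 - 3 v\right) 2}{2} = -9 + \frac{-4 - 6 v}{2} = -9 - \left(2 + 3 v\right) = -11 - 3 v$)
$r{\left(I,V \right)} = V^{2} - 693 I$ ($r{\left(I,V \right)} = - 693 I + V^{2} = V^{2} - 693 I$)
$Y{\left(g \right)} = -13 - 3 g$ ($Y{\left(g \right)} = -2 - \left(11 + 3 g\right) = -13 - 3 g$)
$- \frac{436478}{\sqrt{r{\left(-547,671 \right)} + Y{\left(515 \right)}}} = - \frac{436478}{\sqrt{\left(671^{2} - -379071\right) - 1558}} = - \frac{436478}{\sqrt{\left(450241 + 379071\right) - 1558}} = - \frac{436478}{\sqrt{829312 - 1558}} = - \frac{436478}{\sqrt{827754}} = - 436478 \frac{\sqrt{827754}}{827754} = - \frac{218239 \sqrt{827754}}{413877}$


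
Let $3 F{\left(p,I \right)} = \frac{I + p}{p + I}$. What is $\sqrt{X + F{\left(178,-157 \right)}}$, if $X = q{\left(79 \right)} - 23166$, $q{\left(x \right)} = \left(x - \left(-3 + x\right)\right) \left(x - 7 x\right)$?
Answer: $\frac{i \sqrt{221289}}{3} \approx 156.8 i$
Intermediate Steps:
$F{\left(p,I \right)} = \frac{1}{3}$ ($F{\left(p,I \right)} = \frac{\left(I + p\right) \frac{1}{p + I}}{3} = \frac{\left(I + p\right) \frac{1}{I + p}}{3} = \frac{1}{3} \cdot 1 = \frac{1}{3}$)
$q{\left(x \right)} = - 18 x$ ($q{\left(x \right)} = 3 \left(- 6 x\right) = - 18 x$)
$X = -24588$ ($X = \left(-18\right) 79 - 23166 = -1422 - 23166 = -24588$)
$\sqrt{X + F{\left(178,-157 \right)}} = \sqrt{-24588 + \frac{1}{3}} = \sqrt{- \frac{73763}{3}} = \frac{i \sqrt{221289}}{3}$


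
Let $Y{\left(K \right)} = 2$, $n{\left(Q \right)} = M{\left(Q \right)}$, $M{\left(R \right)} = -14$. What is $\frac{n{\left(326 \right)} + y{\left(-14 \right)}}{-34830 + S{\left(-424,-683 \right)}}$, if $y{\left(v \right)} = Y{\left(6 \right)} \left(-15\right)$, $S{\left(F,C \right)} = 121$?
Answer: $\frac{44}{34709} \approx 0.0012677$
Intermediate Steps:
$n{\left(Q \right)} = -14$
$y{\left(v \right)} = -30$ ($y{\left(v \right)} = 2 \left(-15\right) = -30$)
$\frac{n{\left(326 \right)} + y{\left(-14 \right)}}{-34830 + S{\left(-424,-683 \right)}} = \frac{-14 - 30}{-34830 + 121} = - \frac{44}{-34709} = \left(-44\right) \left(- \frac{1}{34709}\right) = \frac{44}{34709}$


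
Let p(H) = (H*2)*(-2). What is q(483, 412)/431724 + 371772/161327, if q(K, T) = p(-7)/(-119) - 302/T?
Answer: 562080590977999/243909879593496 ≈ 2.3045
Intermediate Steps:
p(H) = -4*H (p(H) = (2*H)*(-2) = -4*H)
q(K, T) = -4/17 - 302/T (q(K, T) = -4*(-7)/(-119) - 302/T = 28*(-1/119) - 302/T = -4/17 - 302/T)
q(483, 412)/431724 + 371772/161327 = (-4/17 - 302/412)/431724 + 371772/161327 = (-4/17 - 302*1/412)*(1/431724) + 371772*(1/161327) = (-4/17 - 151/206)*(1/431724) + 371772/161327 = -3391/3502*1/431724 + 371772/161327 = -3391/1511897448 + 371772/161327 = 562080590977999/243909879593496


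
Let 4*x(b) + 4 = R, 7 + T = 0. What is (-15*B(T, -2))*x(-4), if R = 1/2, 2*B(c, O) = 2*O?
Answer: -105/4 ≈ -26.250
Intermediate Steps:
T = -7 (T = -7 + 0 = -7)
B(c, O) = O (B(c, O) = (2*O)/2 = O)
R = 1/2 ≈ 0.50000
x(b) = -7/8 (x(b) = -1 + (1/4)*(1/2) = -1 + 1/8 = -7/8)
(-15*B(T, -2))*x(-4) = -15*(-2)*(-7/8) = 30*(-7/8) = -105/4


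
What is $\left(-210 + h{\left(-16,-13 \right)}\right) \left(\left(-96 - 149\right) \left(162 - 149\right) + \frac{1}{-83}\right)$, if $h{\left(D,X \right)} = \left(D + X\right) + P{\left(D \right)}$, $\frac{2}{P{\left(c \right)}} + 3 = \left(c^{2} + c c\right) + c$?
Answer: $\frac{31147745700}{40919} \approx 7.6121 \cdot 10^{5}$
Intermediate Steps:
$P{\left(c \right)} = \frac{2}{-3 + c + 2 c^{2}}$ ($P{\left(c \right)} = \frac{2}{-3 + \left(\left(c^{2} + c c\right) + c\right)} = \frac{2}{-3 + \left(\left(c^{2} + c^{2}\right) + c\right)} = \frac{2}{-3 + \left(2 c^{2} + c\right)} = \frac{2}{-3 + \left(c + 2 c^{2}\right)} = \frac{2}{-3 + c + 2 c^{2}}$)
$h{\left(D,X \right)} = D + X + \frac{2}{-3 + D + 2 D^{2}}$ ($h{\left(D,X \right)} = \left(D + X\right) + \frac{2}{-3 + D + 2 D^{2}} = D + X + \frac{2}{-3 + D + 2 D^{2}}$)
$\left(-210 + h{\left(-16,-13 \right)}\right) \left(\left(-96 - 149\right) \left(162 - 149\right) + \frac{1}{-83}\right) = \left(-210 - \left(29 - \frac{2}{-3 - 16 + 2 \left(-16\right)^{2}}\right)\right) \left(\left(-96 - 149\right) \left(162 - 149\right) + \frac{1}{-83}\right) = \left(-210 - \left(29 - \frac{2}{-3 - 16 + 2 \cdot 256}\right)\right) \left(\left(-245\right) 13 - \frac{1}{83}\right) = \left(-210 - \left(29 - \frac{2}{-3 - 16 + 512}\right)\right) \left(-3185 - \frac{1}{83}\right) = \left(-210 - \left(29 - \frac{2}{493}\right)\right) \left(- \frac{264356}{83}\right) = \left(-210 - \frac{14295}{493}\right) \left(- \frac{264356}{83}\right) = \left(- \frac{117825}{493}\right) \left(- \frac{264356}{83}\right) = \frac{31147745700}{40919}$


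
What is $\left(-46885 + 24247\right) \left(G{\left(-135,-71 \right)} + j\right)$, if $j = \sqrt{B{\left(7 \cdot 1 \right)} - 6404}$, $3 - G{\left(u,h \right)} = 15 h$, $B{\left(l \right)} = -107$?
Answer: $-24177384 - 22638 i \sqrt{6511} \approx -2.4177 \cdot 10^{7} - 1.8267 \cdot 10^{6} i$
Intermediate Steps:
$G{\left(u,h \right)} = 3 - 15 h$
$j = i \sqrt{6511}$ ($j = \sqrt{-107 - 6404} = \sqrt{-6511} = i \sqrt{6511} \approx 80.691 i$)
$\left(-46885 + 24247\right) \left(G{\left(-135,-71 \right)} + j\right) = \left(-46885 + 24247\right) \left(\left(3 - -1065\right) + i \sqrt{6511}\right) = - 22638 \left(\left(3 + 1065\right) + i \sqrt{6511}\right) = - 22638 \left(1068 + i \sqrt{6511}\right) = -24177384 - 22638 i \sqrt{6511}$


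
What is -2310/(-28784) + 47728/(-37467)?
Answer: -91946713/77032152 ≈ -1.1936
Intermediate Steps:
-2310/(-28784) + 47728/(-37467) = -2310*(-1/28784) + 47728*(-1/37467) = 165/2056 - 47728/37467 = -91946713/77032152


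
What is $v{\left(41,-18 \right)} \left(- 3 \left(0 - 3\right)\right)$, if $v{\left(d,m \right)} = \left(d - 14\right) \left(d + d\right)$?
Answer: $19926$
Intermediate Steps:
$v{\left(d,m \right)} = 2 d \left(-14 + d\right)$ ($v{\left(d,m \right)} = \left(-14 + d\right) 2 d = 2 d \left(-14 + d\right)$)
$v{\left(41,-18 \right)} \left(- 3 \left(0 - 3\right)\right) = 2 \cdot 41 \left(-14 + 41\right) \left(- 3 \left(0 - 3\right)\right) = 2 \cdot 41 \cdot 27 \left(\left(-3\right) \left(-3\right)\right) = 2214 \cdot 9 = 19926$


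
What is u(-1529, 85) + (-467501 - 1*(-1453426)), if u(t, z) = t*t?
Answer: 3323766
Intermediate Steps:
u(t, z) = t**2
u(-1529, 85) + (-467501 - 1*(-1453426)) = (-1529)**2 + (-467501 - 1*(-1453426)) = 2337841 + (-467501 + 1453426) = 2337841 + 985925 = 3323766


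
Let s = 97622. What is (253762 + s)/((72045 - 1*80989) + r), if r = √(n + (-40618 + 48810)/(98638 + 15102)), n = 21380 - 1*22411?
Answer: -89364906533760/2274691006597 - 3865224*I*√6888892695/2274691006597 ≈ -39.287 - 0.14104*I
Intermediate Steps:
n = -1031 (n = 21380 - 22411 = -1031)
r = I*√6888892695/2585 (r = √(-1031 + (-40618 + 48810)/(98638 + 15102)) = √(-1031 + 8192/113740) = √(-1031 + 8192*(1/113740)) = √(-1031 + 2048/28435) = √(-29314437/28435) = I*√6888892695/2585 ≈ 32.108*I)
(253762 + s)/((72045 - 1*80989) + r) = (253762 + 97622)/((72045 - 1*80989) + I*√6888892695/2585) = 351384/((72045 - 80989) + I*√6888892695/2585) = 351384/(-8944 + I*√6888892695/2585)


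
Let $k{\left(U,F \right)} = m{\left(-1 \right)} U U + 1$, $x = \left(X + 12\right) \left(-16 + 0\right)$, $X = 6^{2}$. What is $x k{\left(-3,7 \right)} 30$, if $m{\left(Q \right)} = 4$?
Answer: $-852480$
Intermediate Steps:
$X = 36$
$x = -768$ ($x = \left(36 + 12\right) \left(-16 + 0\right) = 48 \left(-16\right) = -768$)
$k{\left(U,F \right)} = 1 + 4 U^{2}$ ($k{\left(U,F \right)} = 4 U U + 1 = 4 U^{2} + 1 = 1 + 4 U^{2}$)
$x k{\left(-3,7 \right)} 30 = - 768 \left(1 + 4 \left(-3\right)^{2}\right) 30 = - 768 \left(1 + 4 \cdot 9\right) 30 = - 768 \left(1 + 36\right) 30 = \left(-768\right) 37 \cdot 30 = \left(-28416\right) 30 = -852480$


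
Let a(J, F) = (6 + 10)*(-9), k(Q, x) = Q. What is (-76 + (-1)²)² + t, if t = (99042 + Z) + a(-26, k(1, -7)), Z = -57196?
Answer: 47327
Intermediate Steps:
a(J, F) = -144 (a(J, F) = 16*(-9) = -144)
t = 41702 (t = (99042 - 57196) - 144 = 41846 - 144 = 41702)
(-76 + (-1)²)² + t = (-76 + (-1)²)² + 41702 = (-76 + 1)² + 41702 = (-75)² + 41702 = 5625 + 41702 = 47327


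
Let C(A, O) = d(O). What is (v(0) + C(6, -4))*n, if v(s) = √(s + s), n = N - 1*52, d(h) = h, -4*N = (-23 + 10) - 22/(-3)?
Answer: 607/3 ≈ 202.33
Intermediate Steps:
N = 17/12 (N = -((-23 + 10) - 22/(-3))/4 = -(-13 - 22*(-⅓))/4 = -(-13 + 22/3)/4 = -¼*(-17/3) = 17/12 ≈ 1.4167)
C(A, O) = O
n = -607/12 (n = 17/12 - 1*52 = 17/12 - 52 = -607/12 ≈ -50.583)
v(s) = √2*√s (v(s) = √(2*s) = √2*√s)
(v(0) + C(6, -4))*n = (√2*√0 - 4)*(-607/12) = (√2*0 - 4)*(-607/12) = (0 - 4)*(-607/12) = -4*(-607/12) = 607/3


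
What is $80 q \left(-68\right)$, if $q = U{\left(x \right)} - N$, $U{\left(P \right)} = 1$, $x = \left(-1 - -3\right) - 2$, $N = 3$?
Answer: $10880$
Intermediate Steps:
$x = 0$ ($x = \left(-1 + 3\right) - 2 = 2 - 2 = 0$)
$q = -2$ ($q = 1 - 3 = -2$)
$80 q \left(-68\right) = 80 \left(-2\right) \left(-68\right) = \left(-160\right) \left(-68\right) = 10880$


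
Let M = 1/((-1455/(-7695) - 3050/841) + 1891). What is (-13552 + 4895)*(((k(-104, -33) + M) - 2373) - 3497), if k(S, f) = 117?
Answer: 3687090149134259/74032430 ≈ 4.9804e+7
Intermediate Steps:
M = 431433/814356730 (M = 1/((-1455*(-1/7695) - 3050*1/841) + 1891) = 1/((97/513 - 3050/841) + 1891) = 1/(-1483073/431433 + 1891) = 1/(814356730/431433) = 431433/814356730 ≈ 0.00052978)
(-13552 + 4895)*(((k(-104, -33) + M) - 2373) - 3497) = (-13552 + 4895)*(((117 + 431433/814356730) - 2373) - 3497) = -8657*((95280168843/814356730 - 2373) - 3497) = -8657*(-1837188351447/814356730 - 3497) = -8657*(-4684993836257/814356730) = 3687090149134259/74032430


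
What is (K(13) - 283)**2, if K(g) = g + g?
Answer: 66049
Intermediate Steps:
K(g) = 2*g
(K(13) - 283)**2 = (2*13 - 283)**2 = (26 - 283)**2 = (-257)**2 = 66049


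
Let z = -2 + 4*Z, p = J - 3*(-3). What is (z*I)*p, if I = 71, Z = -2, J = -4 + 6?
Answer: -7810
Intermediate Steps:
J = 2
p = 11 (p = 2 - 3*(-3) = 2 + 9 = 11)
z = -10 (z = -2 + 4*(-2) = -2 - 8 = -10)
(z*I)*p = -10*71*11 = -710*11 = -7810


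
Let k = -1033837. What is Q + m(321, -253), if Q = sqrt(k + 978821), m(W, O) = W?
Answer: 321 + 46*I*sqrt(26) ≈ 321.0 + 234.55*I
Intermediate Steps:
Q = 46*I*sqrt(26) (Q = sqrt(-1033837 + 978821) = sqrt(-55016) = 46*I*sqrt(26) ≈ 234.55*I)
Q + m(321, -253) = 46*I*sqrt(26) + 321 = 321 + 46*I*sqrt(26)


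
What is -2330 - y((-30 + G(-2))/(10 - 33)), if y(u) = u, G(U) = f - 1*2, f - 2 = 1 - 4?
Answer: -53623/23 ≈ -2331.4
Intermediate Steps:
f = -1 (f = 2 + (1 - 4) = 2 - 3 = -1)
G(U) = -3 (G(U) = -1 - 1*2 = -1 - 2 = -3)
-2330 - y((-30 + G(-2))/(10 - 33)) = -2330 - (-30 - 3)/(10 - 33) = -2330 - (-33)/(-23) = -2330 - (-33)*(-1)/23 = -2330 - 1*33/23 = -2330 - 33/23 = -53623/23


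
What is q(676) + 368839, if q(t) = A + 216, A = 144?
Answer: 369199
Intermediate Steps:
q(t) = 360 (q(t) = 144 + 216 = 360)
q(676) + 368839 = 360 + 368839 = 369199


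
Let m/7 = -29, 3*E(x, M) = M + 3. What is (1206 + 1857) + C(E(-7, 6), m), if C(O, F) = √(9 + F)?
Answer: 3063 + I*√194 ≈ 3063.0 + 13.928*I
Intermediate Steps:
E(x, M) = 1 + M/3 (E(x, M) = (M + 3)/3 = (3 + M)/3 = 1 + M/3)
m = -203 (m = 7*(-29) = -203)
(1206 + 1857) + C(E(-7, 6), m) = (1206 + 1857) + √(9 - 203) = 3063 + √(-194) = 3063 + I*√194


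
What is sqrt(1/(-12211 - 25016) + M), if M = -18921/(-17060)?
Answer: sqrt(111832666701437085)/317546310 ≈ 1.0531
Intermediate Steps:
M = 18921/17060 (M = -18921*(-1/17060) = 18921/17060 ≈ 1.1091)
sqrt(1/(-12211 - 25016) + M) = sqrt(1/(-12211 - 25016) + 18921/17060) = sqrt(1/(-37227) + 18921/17060) = sqrt(-1/37227 + 18921/17060) = sqrt(704355007/635092620) = sqrt(111832666701437085)/317546310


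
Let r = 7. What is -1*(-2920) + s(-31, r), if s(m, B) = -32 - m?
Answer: 2919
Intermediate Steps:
-1*(-2920) + s(-31, r) = -1*(-2920) + (-32 - 1*(-31)) = 2920 + (-32 + 31) = 2920 - 1 = 2919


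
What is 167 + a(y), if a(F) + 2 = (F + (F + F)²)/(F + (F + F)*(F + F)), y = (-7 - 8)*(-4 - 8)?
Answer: 166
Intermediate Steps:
y = 180 (y = -15*(-12) = 180)
a(F) = -1 (a(F) = -2 + (F + (F + F)²)/(F + (F + F)*(F + F)) = -2 + (F + (2*F)²)/(F + (2*F)*(2*F)) = -2 + (F + 4*F²)/(F + 4*F²) = -2 + 1 = -1)
167 + a(y) = 167 - 1 = 166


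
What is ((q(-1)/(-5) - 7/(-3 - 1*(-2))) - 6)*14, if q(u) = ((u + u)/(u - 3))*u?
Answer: 77/5 ≈ 15.400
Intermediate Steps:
q(u) = 2*u**2/(-3 + u) (q(u) = ((2*u)/(-3 + u))*u = (2*u/(-3 + u))*u = 2*u**2/(-3 + u))
((q(-1)/(-5) - 7/(-3 - 1*(-2))) - 6)*14 = (((2*(-1)**2/(-3 - 1))/(-5) - 7/(-3 - 1*(-2))) - 6)*14 = (((2*1/(-4))*(-1/5) - 7/(-3 + 2)) - 6)*14 = (((2*1*(-1/4))*(-1/5) - 7/(-1)) - 6)*14 = ((-1/2*(-1/5) - 7*(-1)) - 6)*14 = ((1/10 + 7) - 6)*14 = (71/10 - 6)*14 = (11/10)*14 = 77/5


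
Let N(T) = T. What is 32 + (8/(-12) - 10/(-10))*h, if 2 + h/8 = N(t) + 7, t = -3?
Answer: 112/3 ≈ 37.333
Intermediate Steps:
h = 16 (h = -16 + 8*(-3 + 7) = -16 + 8*4 = -16 + 32 = 16)
32 + (8/(-12) - 10/(-10))*h = 32 + (8/(-12) - 10/(-10))*16 = 32 + (8*(-1/12) - 10*(-1/10))*16 = 32 + (-2/3 + 1)*16 = 32 + (1/3)*16 = 32 + 16/3 = 112/3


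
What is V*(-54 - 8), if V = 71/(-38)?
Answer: 2201/19 ≈ 115.84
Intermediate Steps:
V = -71/38 (V = 71*(-1/38) = -71/38 ≈ -1.8684)
V*(-54 - 8) = -71*(-54 - 8)/38 = -71/38*(-62) = 2201/19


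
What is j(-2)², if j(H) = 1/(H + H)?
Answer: 1/16 ≈ 0.062500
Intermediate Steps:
j(H) = 1/(2*H)
j(-2)² = ((½)/(-2))² = ((½)*(-½))² = (-¼)² = 1/16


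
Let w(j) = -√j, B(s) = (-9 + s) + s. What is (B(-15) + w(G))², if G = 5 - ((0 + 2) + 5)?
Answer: (39 + I*√2)² ≈ 1519.0 + 110.31*I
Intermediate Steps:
B(s) = -9 + 2*s
G = -2 (G = 5 - (2 + 5) = 5 - 1*7 = 5 - 7 = -2)
(B(-15) + w(G))² = ((-9 + 2*(-15)) - √(-2))² = ((-9 - 30) - I*√2)² = (-39 - I*√2)²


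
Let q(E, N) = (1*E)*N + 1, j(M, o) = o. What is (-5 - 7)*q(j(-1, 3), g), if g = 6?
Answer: -228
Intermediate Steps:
q(E, N) = 1 + E*N (q(E, N) = E*N + 1 = 1 + E*N)
(-5 - 7)*q(j(-1, 3), g) = (-5 - 7)*(1 + 3*6) = -12*(1 + 18) = -12*19 = -228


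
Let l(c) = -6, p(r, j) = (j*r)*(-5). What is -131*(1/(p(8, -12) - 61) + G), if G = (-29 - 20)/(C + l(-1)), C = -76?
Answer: -2700303/34358 ≈ -78.593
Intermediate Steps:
p(r, j) = -5*j*r
G = 49/82 (G = (-29 - 20)/(-76 - 6) = -49/(-82) = -49*(-1/82) = 49/82 ≈ 0.59756)
-131*(1/(p(8, -12) - 61) + G) = -131*(1/(-5*(-12)*8 - 61) + 49/82) = -131*(1/(480 - 61) + 49/82) = -131*(1/419 + 49/82) = -131*20613/34358 = -2700303/34358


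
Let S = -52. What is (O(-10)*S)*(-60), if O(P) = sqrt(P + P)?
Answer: 6240*I*sqrt(5) ≈ 13953.0*I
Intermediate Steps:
O(P) = sqrt(2)*sqrt(P) (O(P) = sqrt(2*P) = sqrt(2)*sqrt(P))
(O(-10)*S)*(-60) = ((sqrt(2)*sqrt(-10))*(-52))*(-60) = ((sqrt(2)*(I*sqrt(10)))*(-52))*(-60) = ((2*I*sqrt(5))*(-52))*(-60) = -104*I*sqrt(5)*(-60) = 6240*I*sqrt(5)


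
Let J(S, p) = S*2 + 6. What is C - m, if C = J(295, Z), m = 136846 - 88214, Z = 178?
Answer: -48036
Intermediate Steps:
J(S, p) = 6 + 2*S (J(S, p) = 2*S + 6 = 6 + 2*S)
m = 48632
C = 596 (C = 6 + 2*295 = 6 + 590 = 596)
C - m = 596 - 1*48632 = 596 - 48632 = -48036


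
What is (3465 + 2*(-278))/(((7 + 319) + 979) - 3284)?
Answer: -2909/1979 ≈ -1.4699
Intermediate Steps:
(3465 + 2*(-278))/(((7 + 319) + 979) - 3284) = (3465 - 556)/((326 + 979) - 3284) = 2909/(1305 - 3284) = 2909/(-1979) = 2909*(-1/1979) = -2909/1979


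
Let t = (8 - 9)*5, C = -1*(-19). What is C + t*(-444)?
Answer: 2239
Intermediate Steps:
C = 19
t = -5 (t = -1*5 = -5)
C + t*(-444) = 19 - 5*(-444) = 19 + 2220 = 2239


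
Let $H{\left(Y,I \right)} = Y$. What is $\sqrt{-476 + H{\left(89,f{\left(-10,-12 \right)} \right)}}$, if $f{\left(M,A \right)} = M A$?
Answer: $3 i \sqrt{43} \approx 19.672 i$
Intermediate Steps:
$f{\left(M,A \right)} = A M$
$\sqrt{-476 + H{\left(89,f{\left(-10,-12 \right)} \right)}} = \sqrt{-476 + 89} = \sqrt{-387} = 3 i \sqrt{43}$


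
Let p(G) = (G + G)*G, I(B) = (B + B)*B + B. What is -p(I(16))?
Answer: -557568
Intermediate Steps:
I(B) = B + 2*B**2 (I(B) = (2*B)*B + B = 2*B**2 + B = B + 2*B**2)
p(G) = 2*G**2 (p(G) = (2*G)*G = 2*G**2)
-p(I(16)) = -2*(16*(1 + 2*16))**2 = -2*(16*(1 + 32))**2 = -2*(16*33)**2 = -2*528**2 = -2*278784 = -1*557568 = -557568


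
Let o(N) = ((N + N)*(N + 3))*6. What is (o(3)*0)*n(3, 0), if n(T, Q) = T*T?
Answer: 0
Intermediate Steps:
n(T, Q) = T**2
o(N) = 12*N*(3 + N) (o(N) = ((2*N)*(3 + N))*6 = (2*N*(3 + N))*6 = 12*N*(3 + N))
(o(3)*0)*n(3, 0) = ((12*3*(3 + 3))*0)*3**2 = ((12*3*6)*0)*9 = (216*0)*9 = 0*9 = 0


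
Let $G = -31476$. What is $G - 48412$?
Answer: $-79888$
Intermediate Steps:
$G - 48412 = -31476 - 48412 = -79888$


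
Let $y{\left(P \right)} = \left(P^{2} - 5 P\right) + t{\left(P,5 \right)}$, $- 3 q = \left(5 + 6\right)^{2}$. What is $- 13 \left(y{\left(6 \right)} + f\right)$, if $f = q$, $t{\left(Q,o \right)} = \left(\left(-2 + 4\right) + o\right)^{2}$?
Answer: $- \frac{572}{3} \approx -190.67$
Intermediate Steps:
$t{\left(Q,o \right)} = \left(2 + o\right)^{2}$
$q = - \frac{121}{3}$ ($q = - \frac{\left(5 + 6\right)^{2}}{3} = - \frac{11^{2}}{3} = \left(- \frac{1}{3}\right) 121 = - \frac{121}{3} \approx -40.333$)
$f = - \frac{121}{3} \approx -40.333$
$y{\left(P \right)} = 49 + P^{2} - 5 P$ ($y{\left(P \right)} = \left(P^{2} - 5 P\right) + \left(2 + 5\right)^{2} = \left(P^{2} - 5 P\right) + 7^{2} = \left(P^{2} - 5 P\right) + 49 = 49 + P^{2} - 5 P$)
$- 13 \left(y{\left(6 \right)} + f\right) = - 13 \left(\left(49 + 6^{2} - 30\right) - \frac{121}{3}\right) = - 13 \left(\left(49 + 36 - 30\right) - \frac{121}{3}\right) = - 13 \left(55 - \frac{121}{3}\right) = \left(-13\right) \frac{44}{3} = - \frac{572}{3}$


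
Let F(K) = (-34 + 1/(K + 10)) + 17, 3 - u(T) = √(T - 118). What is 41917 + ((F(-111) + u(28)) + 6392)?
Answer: 4877794/101 - 3*I*√10 ≈ 48295.0 - 9.4868*I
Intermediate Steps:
u(T) = 3 - √(-118 + T) (u(T) = 3 - √(T - 118) = 3 - √(-118 + T))
F(K) = -17 + 1/(10 + K) (F(K) = (-34 + 1/(10 + K)) + 17 = -17 + 1/(10 + K))
41917 + ((F(-111) + u(28)) + 6392) = 41917 + (((-169 - 17*(-111))/(10 - 111) + (3 - √(-118 + 28))) + 6392) = 41917 + (((-169 + 1887)/(-101) + (3 - √(-90))) + 6392) = 41917 + ((-1/101*1718 + (3 - 3*I*√10)) + 6392) = 41917 + ((-1718/101 + (3 - 3*I*√10)) + 6392) = 41917 + ((-1415/101 - 3*I*√10) + 6392) = 41917 + (644177/101 - 3*I*√10) = 4877794/101 - 3*I*√10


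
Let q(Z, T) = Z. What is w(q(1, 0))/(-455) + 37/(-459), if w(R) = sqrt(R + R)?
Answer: -37/459 - sqrt(2)/455 ≈ -0.083718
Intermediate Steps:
w(R) = sqrt(2)*sqrt(R) (w(R) = sqrt(2*R) = sqrt(2)*sqrt(R))
w(q(1, 0))/(-455) + 37/(-459) = (sqrt(2)*sqrt(1))/(-455) + 37/(-459) = (sqrt(2)*1)*(-1/455) + 37*(-1/459) = sqrt(2)*(-1/455) - 37/459 = -sqrt(2)/455 - 37/459 = -37/459 - sqrt(2)/455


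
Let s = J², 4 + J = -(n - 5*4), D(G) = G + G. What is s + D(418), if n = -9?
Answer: 1461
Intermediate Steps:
D(G) = 2*G
J = 25 (J = -4 - (-9 - 5*4) = -4 - (-9 - 20) = -4 - 1*(-29) = -4 + 29 = 25)
s = 625 (s = 25² = 625)
s + D(418) = 625 + 2*418 = 625 + 836 = 1461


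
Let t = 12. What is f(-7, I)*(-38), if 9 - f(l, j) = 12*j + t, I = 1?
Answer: 570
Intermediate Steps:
f(l, j) = -3 - 12*j (f(l, j) = 9 - (12*j + 12) = 9 - (12 + 12*j) = 9 + (-12 - 12*j) = -3 - 12*j)
f(-7, I)*(-38) = (-3 - 12*1)*(-38) = (-3 - 12)*(-38) = -15*(-38) = 570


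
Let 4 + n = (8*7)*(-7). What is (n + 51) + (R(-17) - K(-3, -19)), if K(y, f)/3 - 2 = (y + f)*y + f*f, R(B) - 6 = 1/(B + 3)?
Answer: -22765/14 ≈ -1626.1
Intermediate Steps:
R(B) = 6 + 1/(3 + B) (R(B) = 6 + 1/(B + 3) = 6 + 1/(3 + B))
K(y, f) = 6 + 3*f² + 3*y*(f + y) (K(y, f) = 6 + 3*((y + f)*y + f*f) = 6 + 3*((f + y)*y + f²) = 6 + 3*(y*(f + y) + f²) = 6 + 3*(f² + y*(f + y)) = 6 + (3*f² + 3*y*(f + y)) = 6 + 3*f² + 3*y*(f + y))
n = -396 (n = -4 + (8*7)*(-7) = -4 + 56*(-7) = -4 - 392 = -396)
(n + 51) + (R(-17) - K(-3, -19)) = (-396 + 51) + ((19 + 6*(-17))/(3 - 17) - (6 + 3*(-19)² + 3*(-3)² + 3*(-19)*(-3))) = -345 + ((19 - 102)/(-14) - (6 + 3*361 + 3*9 + 171)) = -345 + (-1/14*(-83) - (6 + 1083 + 27 + 171)) = -345 + (83/14 - 1*1287) = -345 + (83/14 - 1287) = -345 - 17935/14 = -22765/14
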